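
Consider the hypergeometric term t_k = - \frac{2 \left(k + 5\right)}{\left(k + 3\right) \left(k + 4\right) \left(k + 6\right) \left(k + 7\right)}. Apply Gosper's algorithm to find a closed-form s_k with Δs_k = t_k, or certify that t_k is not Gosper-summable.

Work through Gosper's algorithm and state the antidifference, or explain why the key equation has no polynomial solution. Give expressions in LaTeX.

The ratio is (k + 3)*(k + 6)**2/((k + 5)**2*(k + 8)).
Gosper form: A/B · C(k+1)/C(k) with A=k + 3, B=k + 8, C=k**2 + 10*k + 25.
Set up (k + 3)·f(k+1) − (k + 7)·f(k) − (k**2 + 10*k + 25) = 0.
d = 4 from the (1,1,2) case.
Solving with deg f ≤ 4: f(k) = k*(k + 4)*(k + 5)*(k + 9)/36.
So s_k = (B(k−1)f/C)·t_k = (k*(k + 4)*(k + 7)*(k + 9)/(36*(k + 5)))·t_k = k*(-k - 9)/(18*(k**2 + 9*k + 18)).
Verify: 2*(-k - 5)/(k**4 + 20*k**3 + 145*k**2 + 450*k + 504) matches t_k.

s_k = \frac{k \left(- k - 9\right)}{18 \left(k^{2} + 9 k + 18\right)}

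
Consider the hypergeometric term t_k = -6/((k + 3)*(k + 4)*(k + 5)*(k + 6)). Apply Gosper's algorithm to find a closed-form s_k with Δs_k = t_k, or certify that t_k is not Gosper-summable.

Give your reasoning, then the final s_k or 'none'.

s_k = k*(-k**2 - 12*k - 47)/(30*(k + 3)*(k + 4)*(k + 5))

Ratio r(k) = (k + 3)/(k + 7).
A = k + 3, B = k + 7, C = 1.
Need (k + 3)·f(k+1) − (k + 6)·f(k) = 1.
From deg A=1, deg B=1, deg C=0: d=3.
Coefficient equations give f(k) = k*(k**2 + 12*k + 47)/180.
R(k) = B(k−1)·f(k)/C(k) = k*(k + 6)*(k**2 + 12*k + 47)/180; s_k = R·t_k = k*(-k**2 - 12*k - 47)/(30*(k + 3)*(k + 4)*(k + 5)).
Verify: -6/(k**4 + 18*k**3 + 119*k**2 + 342*k + 360) matches t_k.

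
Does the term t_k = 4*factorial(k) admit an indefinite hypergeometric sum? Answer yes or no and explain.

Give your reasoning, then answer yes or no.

r(k) = k + 1 after simplifying.
Gosper form: A/B · C(k+1)/C(k) with A=k + 1, B=1, C=1.
Solve (k + 1)·f(k+1) − (1)·f(k) = 1.
From deg A=1, deg B=0, deg C=0: d=-1.
Negative degree bound (-1): no f exists, t_k not Gosper-summable.

No; the degree bound rules out any f.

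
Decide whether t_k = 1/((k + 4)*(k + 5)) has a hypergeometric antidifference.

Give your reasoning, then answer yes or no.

Yes. s_k = k/(4*(k + 4)).

Ratio r(k) = (k + 4)/(k + 6).
Factor: A=k + 4; B=k + 6; C=1.
Solve (k + 4)·f(k+1) − (k + 5)·f(k) = 1.
deg f ≤ 1 (via 1,1,0).
A polynomial solution: f(k) = k/4.
Certificate R = B(k−1)f/C = k*(k + 5)/4 gives s_k = k/(4*(k + 4)).
s_(k+1) − s_k = 1/(k**2 + 9*k + 20) = t_k.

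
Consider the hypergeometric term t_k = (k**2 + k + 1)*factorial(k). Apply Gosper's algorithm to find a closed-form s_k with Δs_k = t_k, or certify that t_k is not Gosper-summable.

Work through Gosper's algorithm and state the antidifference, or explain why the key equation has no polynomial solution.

r(k) = (k + 1)*(k + (k + 1)**2 + 2)/(k**2 + k + 1) after simplifying.
Take A(k)=k + 1, B(k)=1, C(k)=k**2 + k + 1.
Need (k + 1)·f(k+1) − (1)·f(k) = k**2 + k + 1.
From deg A=1, deg B=0, deg C=2: d=1.
Match coefficients ⇒ f(k) = k.
R(k) = B(k−1)·f(k)/C(k) = k/(k**2 + k + 1); s_k = R·t_k = k*factorial(k).
Check: Δs_k = (k**2 + k + 1)*factorial(k). ✓

s_k = k*factorial(k)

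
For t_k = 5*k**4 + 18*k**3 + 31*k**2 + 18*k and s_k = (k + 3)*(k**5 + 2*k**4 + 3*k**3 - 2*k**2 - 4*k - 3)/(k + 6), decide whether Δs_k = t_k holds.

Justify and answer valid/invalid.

s_(k+1) = (k**6 + 11*k**5 + 49*k**4 + 113*k**3 + 130*k**2 + 53*k - 12)/(k + 7)
s_(k+1) − s_k = (5*k**6 + 71*k**5 + 337*k**4 + 769*k**3 + 918*k**2 + 420*k - 9)/(k**2 + 13*k + 42)
(s_(k+1) − s_k) − t_k = 3*(-4*k**5 - 46*k**4 - 136*k**3 - 206*k**2 - 112*k - 3)/(k**2 + 13*k + 42)

Invalid: residual 3*(-4*k**5 - 46*k**4 - 136*k**3 - 206*k**2 - 112*k - 3)/(k**2 + 13*k + 42) ≠ 0.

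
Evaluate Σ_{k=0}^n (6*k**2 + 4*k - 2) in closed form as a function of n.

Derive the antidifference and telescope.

S(n) = 2*n**3 + 5*n**2 + n - 2

t_(k+1)/t_k = (3*k**2 + 8*k + 4)/(3*k**2 + 2*k - 1).
Normal form (A,B,C) = (1, 1, k**2 + 2*k/3 - 1/3).
f must satisfy (1)·f(k+1) − (1)·f(k) = k**2 + 2*k/3 - 1/3.
Degrees (0,0,2) ⇒ d ≤ 3.
Solving with deg f ≤ 3: f(k) = k*(k + 1)*(2*k - 3)/6.
So s_k = (B(k−1)f/C)·t_k = (k*(2*k - 3)/(2*(3*k - 1)))·t_k = k*(2*k**2 - k - 3).
Verify: 6*k**2 + 4*k - 2 matches t_k.
Evaluate: s_(n+1) = 2*n**3 + 5*n**2 + n - 2; subtract s_(0) = 0 ⇒ S(n) = 2*n**3 + 5*n**2 + n - 2.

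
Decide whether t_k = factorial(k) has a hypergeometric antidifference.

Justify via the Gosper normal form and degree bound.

No — t_k has no hypergeometric antidifference.

t_(k+1)/t_k = k + 1.
Take A(k)=k + 1, B(k)=1, C(k)=1.
f must satisfy (k + 1)·f(k+1) − (1)·f(k) = 1.
From deg A=1, deg B=0, deg C=0: d=-1.
deg f ≤ -1 is impossible — no certificate.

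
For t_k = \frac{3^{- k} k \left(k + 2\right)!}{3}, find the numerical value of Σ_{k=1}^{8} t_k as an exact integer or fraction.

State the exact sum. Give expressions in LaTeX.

Σ = 492314/243

The ratio is (k + 1)*(k + 3)/(3*k).
Gosper form: A/B · C(k+1)/C(k) with A=k/3 + 1, B=1, C=k.
Key eq: (k/3 + 1)·f(k+1) = (1)·f(k) + (k).
Bound: deg f ≤ 0.
A polynomial solution: f(k) = 3.
Then R = B(k−1)f/C = 3/k, so s_k = R(k)·t_k = factorial(k + 2)/3**k.
Check: Δs_k = k*factorial(k + 2)/(3*3**k). ✓
Sum = s_(9) − s_(1); s_(9) = 492800/243, s_(1) = 2 ⇒ 492314/243.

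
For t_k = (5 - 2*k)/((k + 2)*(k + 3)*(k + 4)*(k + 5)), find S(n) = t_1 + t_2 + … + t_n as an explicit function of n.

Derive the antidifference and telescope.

S(n) = n/(n**3 + 12*n**2 + 47*n + 60)

t_(k+1)/t_k = (k + 2)*(2*k - 3)/((k + 6)*(2*k - 5)).
So A=k + 2 and B=k + 6, with C=k - 5/2.
Need (k + 2)·f(k+1) − (k + 5)·f(k) = k - 5/2.
From deg A=1, deg B=1, deg C=1: d=3.
Solve for f: f(k) = -k*(k**2 + 9*k + 50)/48 (degree 3 ≤ 3).
So s_k = (B(k−1)f/C)·t_k = (-k*(k + 5)*(k**2 + 9*k + 50)/(24*(2*k - 5)))·t_k = k*(k**2 + 9*k + 50)/(24*(k + 2)*(k + 3)*(k + 4)).
Δs = (5 - 2*k)/(k**4 + 14*k**3 + 71*k**2 + 154*k + 120), as required.
Telescope: S(n) = s_(n+1) − s_(1) = (n**3 + 12*n**2 + 71*n + 60)/(24*(n**3 + 12*n**2 + 47*n + 60)) − (1/24) = n/(n**3 + 12*n**2 + 47*n + 60).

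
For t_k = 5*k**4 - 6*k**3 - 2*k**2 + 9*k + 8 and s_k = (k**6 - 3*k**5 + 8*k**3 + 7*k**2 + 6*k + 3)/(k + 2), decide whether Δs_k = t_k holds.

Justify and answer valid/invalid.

s_(k+1) = (k**6 + 3*k**5 - 2*k**3 + 16*k**2 + 35*k + 22)/(k + 3)
s_(k+1) − s_k = (5*k**6 + 15*k**5 - 10*k**4 - 19*k**3 + 40*k**2 + 71*k + 35)/(k**2 + 5*k + 6)
(s_(k+1) − s_k) − t_k = (-4*k**5 - 8*k**4 + 18*k**3 - k**2 - 23*k - 13)/(k**2 + 5*k + 6)

Invalid: residual (-4*k**5 - 8*k**4 + 18*k**3 - k**2 - 23*k - 13)/(k**2 + 5*k + 6) ≠ 0.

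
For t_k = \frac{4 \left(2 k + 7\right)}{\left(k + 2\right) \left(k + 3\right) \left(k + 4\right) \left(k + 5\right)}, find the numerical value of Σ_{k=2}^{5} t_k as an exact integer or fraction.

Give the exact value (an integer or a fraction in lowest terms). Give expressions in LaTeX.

r(k) = (k + 2)*(2*k + 9)/((k + 6)*(2*k + 7)) after simplifying.
Gosper form: A/B · C(k+1)/C(k) with A=k + 2, B=k + 6, C=k + 7/2.
Solve (k + 2)·f(k+1) − (k + 5)·f(k) = k + 7/2.
Degrees (1,1,1) ⇒ d ≤ 3.
Match coefficients ⇒ f(k) = k*(k + 3)*(k + 6)/16.
Then R = B(k−1)f/C = k*(k + 3)*(k + 5)*(k + 6)/(8*(2*k + 7)), so s_k = R(k)·t_k = k*(k + 6)/(2*(k**2 + 6*k + 8)).
s_(k+1) − s_k = 4*(2*k + 7)/(k**4 + 14*k**3 + 71*k**2 + 154*k + 120) = t_k.
Evaluate s at k=6 and k=2: 9/20 and 1/3; difference 7/60.

Σ = 7/60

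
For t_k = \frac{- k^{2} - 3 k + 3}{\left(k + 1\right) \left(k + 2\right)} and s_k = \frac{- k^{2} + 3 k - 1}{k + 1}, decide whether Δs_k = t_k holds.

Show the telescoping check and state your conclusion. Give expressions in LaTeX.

valid; difference matches t_k

s_(k+1) = (-k**2 + k + 1)/(k + 2)
s_(k+1) − s_k = (-k**2 - 3*k + 3)/(k**2 + 3*k + 2)
(s_(k+1) − s_k) − t_k = 0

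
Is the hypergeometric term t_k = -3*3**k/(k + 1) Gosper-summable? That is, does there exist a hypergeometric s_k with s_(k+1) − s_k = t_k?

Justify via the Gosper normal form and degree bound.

t_(k+1)/t_k = 3*(k + 1)/(k + 2).
Gosper form: A/B · C(k+1)/C(k) with A=3*k + 3, B=k + 2, C=1.
f must satisfy (3*k + 3)·f(k+1) − (k + 1)·f(k) = 1.
From deg A=1, deg B=1, deg C=0: d=-1.
Negative degree bound (-1): no f exists, t_k not Gosper-summable.

No — key equation has no polynomial f.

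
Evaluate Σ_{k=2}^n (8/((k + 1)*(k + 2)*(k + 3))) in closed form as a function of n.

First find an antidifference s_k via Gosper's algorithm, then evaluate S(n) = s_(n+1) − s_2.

S(n) = (n**2 + 5*n - 6)/(3*(n**2 + 5*n + 6))

The ratio is (k + 1)/(k + 4).
So A=k + 1 and B=k + 4, with C=1.
f must satisfy (k + 1)·f(k+1) − (k + 3)·f(k) = 1.
deg f ≤ 2 (via 1,1,0).
Coefficient equations give f(k) = k*(k + 3)/4.
Get s_k = R·t_k = 2*k*(k + 3)/((k + 1)*(k + 2)) with R(k) = B(k−1)f(k)/C(k) = k*(k + 3)**2/4.
Check: Δs_k = 8/(k**3 + 6*k**2 + 11*k + 6). ✓
Evaluate: s_(n+1) = 2*(n**2 + 5*n + 4)/(n**2 + 5*n + 6); subtract s_(2) = 5/3 ⇒ S(n) = (n**2 + 5*n - 6)/(3*(n**2 + 5*n + 6)).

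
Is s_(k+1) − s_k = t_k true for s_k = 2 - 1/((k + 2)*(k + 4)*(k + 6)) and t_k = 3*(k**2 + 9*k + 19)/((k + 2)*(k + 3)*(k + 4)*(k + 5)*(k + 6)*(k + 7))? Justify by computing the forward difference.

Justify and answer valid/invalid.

s_(k+1) = 2 - 1/((k + 3)*(k + 5)*(k + 7))
s_(k+1) − s_k = 3*(k**2 + 9*k + 19)/(k**6 + 27*k**5 + 295*k**4 + 1665*k**3 + 5104*k**2 + 8028*k + 5040)
(s_(k+1) − s_k) − t_k = 0

valid (s_(k+1) − s_k reduces to t_k)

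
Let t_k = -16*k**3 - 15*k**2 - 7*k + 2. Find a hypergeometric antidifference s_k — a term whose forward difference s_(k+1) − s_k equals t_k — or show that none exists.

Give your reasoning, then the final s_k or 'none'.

Ratio r(k) = (16*k**3 + 63*k**2 + 85*k + 36)/(16*k**3 + 15*k**2 + 7*k - 2).
Take A(k)=1, B(k)=1, C(k)=k**3 + 15*k**2/16 + 7*k/16 - 1/8.
f must satisfy (1)·f(k+1) − (1)·f(k) = k**3 + 15*k**2/16 + 7*k/16 - 1/8.
deg f ≤ 4 (via 0,0,3).
Coefficient equations give f(k) = k*(4*k**3 - 3*k**2 - 3)/16.
Get s_k = R·t_k = k*(-4*k**3 + 3*k**2 + 3) with R(k) = B(k−1)f(k)/C(k) = k*(4*k**3 - 3*k**2 - 3)/(16*k**3 + 15*k**2 + 7*k - 2).
Δs = -16*k**3 - 15*k**2 - 7*k + 2, as required.

s_k = k*(-4*k**3 + 3*k**2 + 3)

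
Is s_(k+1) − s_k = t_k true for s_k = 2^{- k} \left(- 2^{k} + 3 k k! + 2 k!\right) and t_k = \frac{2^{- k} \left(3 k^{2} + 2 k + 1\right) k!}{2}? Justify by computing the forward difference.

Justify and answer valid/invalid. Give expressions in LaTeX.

s_(k+1) = (-2*2**k + 3*k**2*factorial(k) + 8*k*factorial(k) + 5*factorial(k))/(2*2**k)
s_(k+1) − s_k = (3*k**2 + 2*k + 1)*factorial(k)/(2*2**k)
(s_(k+1) − s_k) − t_k = 0

Valid — Δs_k = t_k.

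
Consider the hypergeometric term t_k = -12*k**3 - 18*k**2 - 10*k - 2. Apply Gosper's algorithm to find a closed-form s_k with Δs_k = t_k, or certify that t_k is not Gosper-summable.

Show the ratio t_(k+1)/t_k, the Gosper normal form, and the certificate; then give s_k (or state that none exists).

s_k = -3*k**4 + k**2

r(k) = (6*k**3 + 27*k**2 + 41*k + 21)/(6*k**3 + 9*k**2 + 5*k + 1) after simplifying.
Normal form (A,B,C) = (1, 1, k**3 + 3*k**2/2 + 5*k/6 + 1/6).
f must satisfy (1)·f(k+1) − (1)·f(k) = k**3 + 3*k**2/2 + 5*k/6 + 1/6.
From deg A=0, deg B=0, deg C=3: d=4.
Coefficient equations give f(k) = k**2*(3*k**2 - 1)/12.
Certificate R = B(k−1)f/C = k**2*(3*k**2 - 1)/(2*(2*k + 1)*(3*k**2 + 3*k + 1)) gives s_k = -3*k**4 + k**2.
Δs = -12*k**3 - 18*k**2 - 10*k - 2, as required.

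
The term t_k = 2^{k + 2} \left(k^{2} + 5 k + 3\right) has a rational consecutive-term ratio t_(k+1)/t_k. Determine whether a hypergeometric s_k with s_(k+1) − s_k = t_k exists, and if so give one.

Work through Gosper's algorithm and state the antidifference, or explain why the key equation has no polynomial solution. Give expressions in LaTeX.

Step 1: r(k) = 2*(k**2 + 7*k + 9)/(k**2 + 5*k + 3).
So A=2 and B=1, with C=k**2 + 5*k + 3.
Need (2)·f(k+1) − (1)·f(k) = k**2 + 5*k + 3.
Bound: deg f ≤ 2.
Solve for f: f(k) = k**2 + k - 1 (degree 2 ≤ 2).
R(k) = B(k−1)·f(k)/C(k) = (k**2 + k - 1)/(k**2 + 5*k + 3); s_k = R·t_k = 2**(k + 2)*(k**2 + k - 1).
Check: Δs_k = 2**(k + 2)*(k**2 + 5*k + 3). ✓

s_k = 2^{k + 2} \left(k^{2} + k - 1\right)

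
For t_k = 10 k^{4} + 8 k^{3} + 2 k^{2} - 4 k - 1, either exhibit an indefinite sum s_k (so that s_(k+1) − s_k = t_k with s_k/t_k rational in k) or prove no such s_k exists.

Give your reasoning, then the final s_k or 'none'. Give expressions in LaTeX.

s_k = k \left(2 k^{4} - 3 k^{3} - k + 1\right)

Compute t_(k+1)/t_k: get (10*k**4 + 48*k**3 + 86*k**2 + 64*k + 15)/(10*k**4 + 8*k**3 + 2*k**2 - 4*k - 1).
So A=1 and B=1, with C=k**4 + 4*k**3/5 + k**2/5 - 2*k/5 - 1/10.
Key eq: (1)·f(k+1) = (1)·f(k) + (k**4 + 4*k**3/5 + k**2/5 - 2*k/5 - 1/10).
From deg A=0, deg B=0, deg C=4: d=5.
Solving with deg f ≤ 5: f(k) = k*(2*k**4 - 3*k**3 - k + 1)/10.
R(k) = B(k−1)·f(k)/C(k) = k*(2*k**4 - 3*k**3 - k + 1)/(10*k**4 + 8*k**3 + 2*k**2 - 4*k - 1); s_k = R·t_k = k*(2*k**4 - 3*k**3 - k + 1).
Δs = 10*k**4 + 8*k**3 + 2*k**2 - 4*k - 1, as required.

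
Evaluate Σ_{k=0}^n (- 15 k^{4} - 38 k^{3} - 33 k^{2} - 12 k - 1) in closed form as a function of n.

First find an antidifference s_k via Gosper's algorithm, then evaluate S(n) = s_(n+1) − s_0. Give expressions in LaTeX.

Ratio r(k) = (15*k**4 + 98*k**3 + 237*k**2 + 252*k + 99)/(15*k**4 + 38*k**3 + 33*k**2 + 12*k + 1).
Factor: A=1; B=1; C=k**4 + 38*k**3/15 + 11*k**2/5 + 4*k/5 + 1/15.
f must satisfy (1)·f(k+1) − (1)·f(k) = k**4 + 38*k**3/15 + 11*k**2/5 + 4*k/5 + 1/15.
Bound: deg f ≤ 5.
Solve for f: f(k) = k**2*(3*k**3 + 2*k**2 - 3*k - 1)/15 (degree 5 ≤ 5).
Then R = B(k−1)f/C = k**2*(3*k**3 + 2*k**2 - 3*k - 1)/(15*k**4 + 38*k**3 + 33*k**2 + 12*k + 1), so s_k = R(k)·t_k = k**2*(-3*k**3 - 2*k**2 + 3*k + 1).
Verify: -15*k**4 - 38*k**3 - 33*k**2 - 12*k - 1 matches t_k.
Telescope: S(n) = s_(n+1) − s_(0) = -3*n**5 - 17*n**4 - 35*n**3 - 32*n**2 - 12*n - 1 − (0) = -3*n**5 - 17*n**4 - 35*n**3 - 32*n**2 - 12*n - 1.

S(n) = - 3 n^{5} - 17 n^{4} - 35 n^{3} - 32 n^{2} - 12 n - 1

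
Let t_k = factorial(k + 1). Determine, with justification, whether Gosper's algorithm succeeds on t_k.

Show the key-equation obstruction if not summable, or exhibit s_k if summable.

Ratio r(k) = k + 2.
Normal form (A,B,C) = (k + 2, 1, 1).
Solve (k + 2)·f(k+1) − (1)·f(k) = 1.
d = -1 from the (1,0,0) case.
Bound -1 < 0, so the key equation has no polynomial solution.

No — key equation has no polynomial f.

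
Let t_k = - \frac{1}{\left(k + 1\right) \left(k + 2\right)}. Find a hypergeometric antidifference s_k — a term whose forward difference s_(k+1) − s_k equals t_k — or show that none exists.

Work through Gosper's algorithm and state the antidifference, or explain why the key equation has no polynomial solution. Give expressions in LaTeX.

r(k) = (k + 1)/(k + 3) after simplifying.
So A=k + 1 and B=k + 3, with C=1.
f must satisfy (k + 1)·f(k+1) − (k + 2)·f(k) = 1.
Degrees (1,1,0) ⇒ d ≤ 1.
Coefficient equations give f(k) = k.
Then R = B(k−1)f/C = k*(k + 2), so s_k = R(k)·t_k = -k/(k + 1).
Verify: -1/(k**2 + 3*k + 2) matches t_k.

s_k = - \frac{k}{k + 1}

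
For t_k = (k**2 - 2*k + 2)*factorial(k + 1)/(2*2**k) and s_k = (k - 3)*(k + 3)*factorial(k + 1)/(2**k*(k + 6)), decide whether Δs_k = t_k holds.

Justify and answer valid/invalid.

Invalid: residual -3*(k**3 + 4*k**2 - 12*k + 18)*factorial(k + 1)/(2*2**k*(k + 6)*(k + 7)) ≠ 0.

s_(k+1) = (k - 2)*(k + 4)*factorial(k + 2)/(2*2**k*(k + 7))
s_(k+1) − s_k = (k**4 + 8*k**3 + 6*k**2 - 22*k + 30)*factorial(k + 1)/(2*2**k*(k + 6)*(k + 7))
(s_(k+1) − s_k) − t_k = -3*(k**3 + 4*k**2 - 12*k + 18)*factorial(k + 1)/(2*2**k*(k + 6)*(k + 7))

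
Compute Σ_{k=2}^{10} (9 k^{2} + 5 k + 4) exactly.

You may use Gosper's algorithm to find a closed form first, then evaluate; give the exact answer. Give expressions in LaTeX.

Σ = 3762

The ratio is (9*k**2 + 23*k + 18)/(9*k**2 + 5*k + 4).
Take A(k)=1, B(k)=1, C(k)=k**2 + 5*k/9 + 4/9.
Key eq: (1)·f(k+1) = (1)·f(k) + (k**2 + 5*k/9 + 4/9).
From deg A=0, deg B=0, deg C=2: d=3.
A polynomial solution: f(k) = k*(3*k**2 - 2*k + 3)/9.
So s_k = (B(k−1)f/C)·t_k = (k*(3*k**2 - 2*k + 3)/(9*k**2 + 5*k + 4))·t_k = k*(3*k**2 - 2*k + 3).
Check: Δs_k = 9*k**2 + 5*k + 4. ✓
Telescoping: Σ = s_(11) − s_(2) = 3784 − (22) = 3762.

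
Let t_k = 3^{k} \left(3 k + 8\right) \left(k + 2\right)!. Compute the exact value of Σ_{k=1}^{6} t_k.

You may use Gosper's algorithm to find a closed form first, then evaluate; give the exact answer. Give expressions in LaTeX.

Σ = 793618542

The ratio is 3*(k + 3)*(3*k + 11)/(3*k + 8).
Factor: A=3*k + 9; B=1; C=k + 8/3.
Set up (3*k + 9)·f(k+1) − (1)·f(k) − (k + 8/3) = 0.
Degrees (1,0,1) ⇒ d ≤ 0.
Coefficient equations give f(k) = 1/3.
Certificate R = B(k−1)f/C = 1/(3*k + 8) gives s_k = 3**k*factorial(k + 2).
s_(k+1) − s_k = 3**k*(3*k + 8)*factorial(k + 2) = t_k.
Sum = s_(7) − s_(1); s_(7) = 793618560, s_(1) = 18 ⇒ 793618542.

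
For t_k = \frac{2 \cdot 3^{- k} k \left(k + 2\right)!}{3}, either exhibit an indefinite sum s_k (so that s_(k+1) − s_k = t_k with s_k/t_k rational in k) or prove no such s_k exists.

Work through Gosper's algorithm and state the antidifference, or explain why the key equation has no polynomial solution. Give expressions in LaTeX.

s_k = 2 \cdot 3^{- k} \left(k + 2\right)!

r(k) = (k + 1)*(k + 3)/(3*k) after simplifying.
Take A(k)=k/3 + 1, B(k)=1, C(k)=k.
Set up (k/3 + 1)·f(k+1) − (1)·f(k) − (k) = 0.
Bound: deg f ≤ 0.
Coefficient equations give f(k) = 3.
R(k) = B(k−1)·f(k)/C(k) = 3/k; s_k = R·t_k = 2*factorial(k + 2)/3**k.
s_(k+1) − s_k = 2*k*factorial(k + 2)/(3*3**k) = t_k.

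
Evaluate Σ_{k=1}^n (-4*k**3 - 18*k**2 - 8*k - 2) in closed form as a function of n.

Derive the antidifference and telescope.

t_(k+1)/t_k = (2*k**3 + 15*k**2 + 28*k + 16)/(2*k**3 + 9*k**2 + 4*k + 1).
Normal form (A,B,C) = (1, 1, k**3 + 9*k**2/2 + 2*k + 1/2).
f must satisfy (1)·f(k+1) − (1)·f(k) = k**3 + 9*k**2/2 + 2*k + 1/2.
Bound: deg f ≤ 4.
Solving with deg f ≤ 4: f(k) = k*(k**3 + 4*k**2 - 4*k + 1)/4.
Certificate R = B(k−1)f/C = k*(k**3 + 4*k**2 - 4*k + 1)/(2*(2*k**3 + 9*k**2 + 4*k + 1)) gives s_k = k*(-k**3 - 4*k**2 + 4*k - 1).
s_(k+1) − s_k = -4*k**3 - 18*k**2 - 8*k - 2 = t_k.
Telescope: S(n) = s_(n+1) − s_(1) = -n**4 - 8*n**3 - 14*n**2 - 9*n - 2 − (-2) = n*(-n**3 - 8*n**2 - 14*n - 9).

S(n) = n*(-n**3 - 8*n**2 - 14*n - 9)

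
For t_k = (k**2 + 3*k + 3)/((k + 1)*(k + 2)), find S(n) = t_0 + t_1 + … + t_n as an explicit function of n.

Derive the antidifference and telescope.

Step 1: r(k) = (k + 1)*(3*k + (k + 1)**2 + 6)/((k + 3)*(k**2 + 3*k + 3)).
Take A(k)=k + 1, B(k)=k + 3, C(k)=k**2 + 3*k + 3.
Key eq: (k + 1)·f(k+1) = (k + 2)·f(k) + (k**2 + 3*k + 3).
From deg A=1, deg B=1, deg C=2: d=2.
Match coefficients ⇒ f(k) = k*(k + 2).
Certificate R = B(k−1)f/C = k*(k + 2)**2/(k**2 + 3*k + 3) gives s_k = k*(k + 2)/(k + 1).
s_(k+1) − s_k = (k**2 + 3*k + 3)/(k**2 + 3*k + 2) = t_k.
s_(n+1) = (n**2 + 4*n + 3)/(n + 2) and s_(0) = 0, so S(n) = (n**2 + 4*n + 3)/(n + 2).

S(n) = (n**2 + 4*n + 3)/(n + 2)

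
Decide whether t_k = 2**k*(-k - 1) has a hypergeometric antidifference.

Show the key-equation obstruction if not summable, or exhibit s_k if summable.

Compute t_(k+1)/t_k: get 2*(k + 2)/(k + 1).
Normal form (A,B,C) = (2, 1, k + 1).
Solve (2)·f(k+1) − (1)·f(k) = k + 1.
From deg A=0, deg B=0, deg C=1: d=1.
Solving with deg f ≤ 1: f(k) = k - 1.
So s_k = (B(k−1)f/C)·t_k = ((k - 1)/(k + 1))·t_k = 2**k*(1 - k).
Verify: 2**k*(-k - 1) matches t_k.

Yes. s_k = 2**k*(1 - k).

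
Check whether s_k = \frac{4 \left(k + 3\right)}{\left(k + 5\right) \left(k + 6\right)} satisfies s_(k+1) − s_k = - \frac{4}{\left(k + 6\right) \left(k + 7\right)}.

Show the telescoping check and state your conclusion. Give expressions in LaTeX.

Invalid: residual \frac{16}{k^{3} + 18 k^{2} + 107 k + 210} ≠ 0.

s_(k+1) = 4*(k + 4)/((k + 6)*(k + 7))
s_(k+1) − s_k = 4*(-k - 1)/(k**3 + 18*k**2 + 107*k + 210)
(s_(k+1) − s_k) − t_k = 16/(k**3 + 18*k**2 + 107*k + 210)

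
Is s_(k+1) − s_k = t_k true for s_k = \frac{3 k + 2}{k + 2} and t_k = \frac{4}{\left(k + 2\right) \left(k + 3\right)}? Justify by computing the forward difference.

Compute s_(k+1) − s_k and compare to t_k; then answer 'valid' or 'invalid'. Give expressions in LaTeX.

Valid — Δs_k = t_k.

s_(k+1) = (3*k + 5)/(k + 3)
s_(k+1) − s_k = 4/(k**2 + 5*k + 6)
(s_(k+1) − s_k) − t_k = 0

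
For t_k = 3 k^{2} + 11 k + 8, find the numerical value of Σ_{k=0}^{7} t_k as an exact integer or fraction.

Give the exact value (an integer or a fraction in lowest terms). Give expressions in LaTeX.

The ratio is (3*k**2 + 17*k + 22)/(3*k**2 + 11*k + 8).
Normal form (A,B,C) = (1, 1, k**2 + 11*k/3 + 8/3).
Set up (1)·f(k+1) − (1)·f(k) − (k**2 + 11*k/3 + 8/3) = 0.
Bound: deg f ≤ 3.
Coefficient equations give f(k) = k*(k + 1)*(k + 3)/3.
Then R = B(k−1)f/C = k*(k + 3)/(3*k + 8), so s_k = R(k)·t_k = k*(k**2 + 4*k + 3).
Check: Δs_k = 3*k**2 + 11*k + 8. ✓
Σ_(k=0)^(7) t_k = s_(8) − s_(0) = 792 − (0) = 792.

Σ = 792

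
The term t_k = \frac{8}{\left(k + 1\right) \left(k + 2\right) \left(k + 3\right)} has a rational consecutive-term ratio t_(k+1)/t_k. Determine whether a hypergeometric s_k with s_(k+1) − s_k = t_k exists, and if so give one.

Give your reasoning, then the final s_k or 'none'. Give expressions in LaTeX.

t_(k+1)/t_k = (k + 1)/(k + 4).
Factor: A=k + 1; B=k + 4; C=1.
f must satisfy (k + 1)·f(k+1) − (k + 3)·f(k) = 1.
Degrees (1,1,0) ⇒ d ≤ 2.
Solving with deg f ≤ 2: f(k) = k*(k + 3)/4.
Certificate R = B(k−1)f/C = k*(k + 3)**2/4 gives s_k = 2*k*(k + 3)/((k + 1)*(k + 2)).
s_(k+1) − s_k = 8/(k**3 + 6*k**2 + 11*k + 6) = t_k.

s_k = \frac{2 k \left(k + 3\right)}{\left(k + 1\right) \left(k + 2\right)}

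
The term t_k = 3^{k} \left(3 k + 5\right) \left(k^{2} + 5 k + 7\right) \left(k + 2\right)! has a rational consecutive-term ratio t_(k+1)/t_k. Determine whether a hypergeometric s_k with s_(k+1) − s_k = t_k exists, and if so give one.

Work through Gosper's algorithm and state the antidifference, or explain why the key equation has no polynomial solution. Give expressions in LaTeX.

s_k = 3^{k} \left(k + 1\right)^{2} \left(k + 2\right)!

r(k) = 3*(k + 3)*(3*k + 8)*(5*k + (k + 1)**2 + 12)/((3*k + 5)*(k**2 + 5*k + 7)) after simplifying.
Normal form (A,B,C) = (3*k + 9, 1, k**3 + 20*k**2/3 + 46*k/3 + 35/3).
Need (3*k + 9)·f(k+1) − (1)·f(k) = k**3 + 20*k**2/3 + 46*k/3 + 35/3.
Degrees (1,0,3) ⇒ d ≤ 2.
Solve for f: f(k) = (k + 1)**2/3 (degree 2 ≤ 2).
R(k) = B(k−1)·f(k)/C(k) = (k + 1)**2/((3*k + 5)*(k**2 + 5*k + 7)); s_k = R·t_k = 3**k*(k + 1)**2*factorial(k + 2).
s_(k+1) − s_k = 3**k*(3*k + 5)*(k**2 + 5*k + 7)*factorial(k + 2) = t_k.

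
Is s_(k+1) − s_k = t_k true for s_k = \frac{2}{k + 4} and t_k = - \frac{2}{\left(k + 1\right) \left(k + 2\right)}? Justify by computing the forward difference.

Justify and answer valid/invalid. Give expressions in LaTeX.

Invalid: residual \frac{12 \left(k + 3\right)}{k^{4} + 12 k^{3} + 49 k^{2} + 78 k + 40} ≠ 0.

s_(k+1) = 2/(k + 5)
s_(k+1) − s_k = -2/((k + 4)*(k + 5))
(s_(k+1) − s_k) − t_k = 12*(k + 3)/(k**4 + 12*k**3 + 49*k**2 + 78*k + 40)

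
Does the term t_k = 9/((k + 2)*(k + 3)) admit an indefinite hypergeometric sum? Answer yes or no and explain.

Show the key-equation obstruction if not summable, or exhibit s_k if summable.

Step 1: r(k) = (k + 2)/(k + 4).
Gosper form: A/B · C(k+1)/C(k) with A=k + 2, B=k + 4, C=1.
Solve (k + 2)·f(k+1) − (k + 3)·f(k) = 1.
deg f ≤ 1 (via 1,1,0).
A polynomial solution: f(k) = k/2.
R(k) = B(k−1)·f(k)/C(k) = k*(k + 3)/2; s_k = R·t_k = 9*k/(2*(k + 2)).
Δs = 9/(k**2 + 5*k + 6), as required.

Yes. s_k = 9*k/(2*(k + 2)).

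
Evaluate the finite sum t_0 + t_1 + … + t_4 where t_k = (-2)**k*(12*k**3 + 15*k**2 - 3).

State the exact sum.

Σ = 12993

Compute t_(k+1)/t_k: get 2*(-4*(k + 1)**3 - 5*(k + 1)**2 + 1)/(4*k**3 + 5*k**2 - 1).
Take A(k)=-2, B(k)=1, C(k)=k**3 + 5*k**2/4 - 1/4.
Solve (-2)·f(k+1) − (1)·f(k) = k**3 + 5*k**2/4 - 1/4.
deg f ≤ 3 (via 0,0,3).
Solve for f: f(k) = -(4*k**3 - 3*k**2 - 4*k + 1)/12 (degree 3 ≤ 3).
Certificate R = B(k−1)f/C = -(4*k**3 - 3*k**2 - 4*k + 1)/(3*(k + 1)*(4*k**2 + k - 1)) gives s_k = (-2)**k*(-4*k**3 + 3*k**2 + 4*k - 1).
Check: Δs_k = (-2)**k*(12*k**3 + 15*k**2 - 3). ✓
Telescoping: Σ = s_(5) − s_(0) = 12992 − (-1) = 12993.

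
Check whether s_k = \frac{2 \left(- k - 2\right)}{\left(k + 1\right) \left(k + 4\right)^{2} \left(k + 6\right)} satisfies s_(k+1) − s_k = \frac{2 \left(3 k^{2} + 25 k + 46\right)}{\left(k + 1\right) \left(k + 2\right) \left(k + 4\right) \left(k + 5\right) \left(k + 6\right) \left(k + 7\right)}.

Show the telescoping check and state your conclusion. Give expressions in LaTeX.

s_(k+1) = 2*(-k - 3)/((k + 2)*(k + 5)**2*(k + 7))
s_(k+1) − s_k = 2*(-(k + 1)*(k + 3)*(k + 4)**2*(k + 6) + (k + 2)**2*(k + 5)**2*(k + 7))/((k + 1)*(k + 2)*(k + 4)**2*(k + 5)**2*(k + 6)*(k + 7))
(s_(k+1) − s_k) − t_k = 4*(-4*k**3 - 51*k**2 - 205*k - 254)/(k**8 + 34*k**7 + 492*k**6 + 3942*k**5 + 19023*k**4 + 56184*k**3 + 98084*k**2 + 91040*k + 33600)

Invalid: residual \frac{4 \left(- 4 k^{3} - 51 k^{2} - 205 k - 254\right)}{k^{8} + 34 k^{7} + 492 k^{6} + 3942 k^{5} + 19023 k^{4} + 56184 k^{3} + 98084 k^{2} + 91040 k + 33600} ≠ 0.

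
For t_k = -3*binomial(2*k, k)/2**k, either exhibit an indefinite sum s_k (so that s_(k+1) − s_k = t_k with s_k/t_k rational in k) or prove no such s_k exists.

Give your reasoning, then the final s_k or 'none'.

none — t_k is not Gosper-summable

Step 1: r(k) = (2*k + 1)/(k + 1).
Gosper form: A/B · C(k+1)/C(k) with A=2*k + 1, B=k + 1, C=1.
Key eq: (2*k + 1)·f(k+1) = (k)·f(k) + (1).
Degrees (1,1,0) ⇒ d ≤ -1.
deg f ≤ -1 is impossible — no certificate.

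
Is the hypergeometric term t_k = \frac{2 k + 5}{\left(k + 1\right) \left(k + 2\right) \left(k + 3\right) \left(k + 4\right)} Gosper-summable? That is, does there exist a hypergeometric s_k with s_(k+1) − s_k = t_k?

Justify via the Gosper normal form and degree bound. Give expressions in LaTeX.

The ratio is (k + 1)*(2*k + 7)/((k + 5)*(2*k + 5)).
So A=k + 1 and B=k + 5, with C=k + 5/2.
Key eq: (k + 1)·f(k+1) = (k + 4)·f(k) + (k + 5/2).
Degrees (1,1,1) ⇒ d ≤ 3.
Solving with deg f ≤ 3: f(k) = k*(k + 2)*(k + 4)/6.
So s_k = (B(k−1)f/C)·t_k = (k*(k + 2)*(k + 4)**2/(3*(2*k + 5)))·t_k = k*(k + 4)/(3*(k**2 + 4*k + 3)).
Check: Δs_k = (2*k + 5)/(k**4 + 10*k**3 + 35*k**2 + 50*k + 24). ✓

Yes. s_k = \frac{k \left(k + 4\right)}{3 \left(k^{2} + 4 k + 3\right)}.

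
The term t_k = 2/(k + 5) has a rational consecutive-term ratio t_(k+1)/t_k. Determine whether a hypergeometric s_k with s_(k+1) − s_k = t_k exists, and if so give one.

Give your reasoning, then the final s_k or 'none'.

none — t_k is not Gosper-summable

r(k) = (k + 5)/(k + 6) after simplifying.
Normal form (A,B,C) = (k + 5, k + 6, 1).
Key eq: (k + 5)·f(k+1) = (k + 5)·f(k) + (1).
deg f ≤ 0 (via 1,1,0).
Write f(k) = c0. Then LHS − RHS = -1, requiring -1 = 0: contradictory. No certificate.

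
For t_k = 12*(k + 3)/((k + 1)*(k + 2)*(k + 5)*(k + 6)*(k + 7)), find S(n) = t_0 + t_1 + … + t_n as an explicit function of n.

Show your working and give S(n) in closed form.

Compute t_(k+1)/t_k: get (k + 1)*(k + 4)*(k + 5)/((k + 3)**2*(k + 8)).
So A=k + 1 and B=k + 8, with C=k**3 + 10*k**2 + 33*k + 36.
f must satisfy (k + 1)·f(k+1) − (k + 7)·f(k) = k**3 + 10*k**2 + 33*k + 36.
Degrees (1,1,3) ⇒ d ≤ 6.
A polynomial solution: f(k) = k*(k + 2)*(k + 3)*(k + 4)*(k**2 + 12*k + 41)/90.
Certificate R = B(k−1)f/C = k*(k + 2)*(k + 7)*(k**2 + 12*k + 41)/(90*(k + 3)) gives s_k = 2*k*(k**2 + 12*k + 41)/(15*(k**3 + 12*k**2 + 41*k + 30)).
Verify: 12*(k + 3)/(k**5 + 21*k**4 + 163*k**3 + 567*k**2 + 844*k + 420) matches t_k.
Telescope: S(n) = s_(n+1) − s_(0) = 2*(n**3 + 15*n**2 + 68*n + 54)/(15*(n**3 + 15*n**2 + 68*n + 84)) − (0) = 2*(n**3 + 15*n**2 + 68*n + 54)/(15*(n**3 + 15*n**2 + 68*n + 84)).

S(n) = 2*(n**3 + 15*n**2 + 68*n + 54)/(15*(n**3 + 15*n**2 + 68*n + 84))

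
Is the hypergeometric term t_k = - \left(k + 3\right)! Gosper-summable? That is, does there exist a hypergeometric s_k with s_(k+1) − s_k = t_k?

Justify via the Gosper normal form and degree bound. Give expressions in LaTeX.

Ratio r(k) = k + 4.
Gosper form: A/B · C(k+1)/C(k) with A=k + 4, B=1, C=1.
Solve (k + 4)·f(k+1) − (1)·f(k) = 1.
deg f ≤ -1 (via 1,0,0).
Bound -1 < 0, so the key equation has no polynomial solution.

No; the degree bound rules out any f.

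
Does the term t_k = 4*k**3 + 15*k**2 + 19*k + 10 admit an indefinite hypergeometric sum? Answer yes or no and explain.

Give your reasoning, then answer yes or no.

Yes. s_k = k*(k**3 + 3*k**2 + 3*k + 3).

Step 1: r(k) = (4*k**3 + 27*k**2 + 61*k + 48)/(4*k**3 + 15*k**2 + 19*k + 10).
So A=1 and B=1, with C=k**3 + 15*k**2/4 + 19*k/4 + 5/2.
f must satisfy (1)·f(k+1) − (1)·f(k) = k**3 + 15*k**2/4 + 19*k/4 + 5/2.
Degrees (0,0,3) ⇒ d ≤ 4.
A polynomial solution: f(k) = k*(k**3 + 3*k**2 + 3*k + 3)/4.
Then R = B(k−1)f/C = k*(k**3 + 3*k**2 + 3*k + 3)/((k + 2)*(4*k**2 + 7*k + 5)), so s_k = R(k)·t_k = k*(k**3 + 3*k**2 + 3*k + 3).
s_(k+1) − s_k = 4*k**3 + 15*k**2 + 19*k + 10 = t_k.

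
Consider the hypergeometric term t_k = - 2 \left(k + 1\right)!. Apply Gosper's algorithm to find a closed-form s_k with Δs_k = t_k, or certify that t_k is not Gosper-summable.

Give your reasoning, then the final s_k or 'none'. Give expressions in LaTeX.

Ratio r(k) = k + 2.
Take A(k)=k + 2, B(k)=1, C(k)=1.
Need (k + 2)·f(k+1) − (1)·f(k) = 1.
Bound: deg f ≤ -1.
deg f ≤ -1 is impossible — no certificate.

none (Gosper's algorithm certifies no s_k)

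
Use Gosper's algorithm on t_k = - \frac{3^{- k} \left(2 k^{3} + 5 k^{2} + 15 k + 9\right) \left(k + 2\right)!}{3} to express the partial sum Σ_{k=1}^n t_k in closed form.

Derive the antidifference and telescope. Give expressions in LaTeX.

S(n) = \frac{3^{- n} \left(18 \cdot 3^{n} - 2 n^{5} n! - 17 n^{4} n! - 55 n^{3} n! - 85 n^{2} n! - 63 n n! - 18 n!\right)}{3}

t_(k+1)/t_k = (2*k**4 + 17*k**3 + 64*k**2 + 124*k + 93)/(3*(2*k**3 + 5*k**2 + 15*k + 9)).
A = k/3 + 1, B = 1, C = k**3 + 5*k**2/2 + 15*k/2 + 9/2.
Solve (k/3 + 1)·f(k+1) − (1)·f(k) = k**3 + 5*k**2/2 + 15*k/2 + 9/2.
Degrees (1,0,3) ⇒ d ≤ 2.
Match coefficients ⇒ f(k) = 3*k*(2*k + 1)/2.
R(k) = B(k−1)·f(k)/C(k) = 3*k*(2*k + 1)/(2*k**3 + 5*k**2 + 15*k + 9); s_k = R·t_k = -k*(2*k + 1)*factorial(k + 2)/3**k.
Verify: -(2*k**3 + 5*k**2 + 15*k + 9)*factorial(k + 2)/(3*3**k) matches t_k.
Evaluate: s_(n+1) = -3**(-n - 1)*(n + 1)*(2*n + 3)*factorial(n + 3); subtract s_(1) = -6 ⇒ S(n) = (18*3**n - 2*n**5*factorial(n) - 17*n**4*factorial(n) - 55*n**3*factorial(n) - 85*n**2*factorial(n) - 63*n*factorial(n) - 18*factorial(n))/(3*3**n).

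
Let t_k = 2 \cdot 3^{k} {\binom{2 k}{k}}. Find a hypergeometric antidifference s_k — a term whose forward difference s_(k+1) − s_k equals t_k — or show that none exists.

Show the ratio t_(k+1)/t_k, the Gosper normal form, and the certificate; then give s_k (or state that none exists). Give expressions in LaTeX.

none (Gosper's algorithm certifies no s_k)

Step 1: r(k) = 6*(2*k + 1)/(k + 1).
Take A(k)=12*k + 6, B(k)=k + 1, C(k)=1.
Need (12*k + 6)·f(k+1) − (k)·f(k) = 1.
From deg A=1, deg B=1, deg C=0: d=-1.
Negative degree bound (-1): no f exists, t_k not Gosper-summable.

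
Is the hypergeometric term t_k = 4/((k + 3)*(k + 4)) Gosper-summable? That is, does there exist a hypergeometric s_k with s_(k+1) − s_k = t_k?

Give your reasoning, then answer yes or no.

The ratio is (k + 3)/(k + 5).
Normal form (A,B,C) = (k + 3, k + 5, 1).
Solve (k + 3)·f(k+1) − (k + 4)·f(k) = 1.
d = 1 from the (1,1,0) case.
A polynomial solution: f(k) = k/3.
Get s_k = R·t_k = 4*k/(3*(k + 3)) with R(k) = B(k−1)f(k)/C(k) = k*(k + 4)/3.
Δs = 4/(k**2 + 7*k + 12), as required.

Yes. s_k = 4*k/(3*(k + 3)).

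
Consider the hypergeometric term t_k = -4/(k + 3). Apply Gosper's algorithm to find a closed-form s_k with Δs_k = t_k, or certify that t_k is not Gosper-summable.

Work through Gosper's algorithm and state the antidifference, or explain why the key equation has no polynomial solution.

no hypergeometric antidifference exists

Ratio r(k) = (k + 3)/(k + 4).
A = k + 3, B = k + 4, C = 1.
f must satisfy (k + 3)·f(k+1) − (k + 3)·f(k) = 1.
deg f ≤ 0 (via 1,1,0).
Generic f = c0 gives residual -1; -1 = 0 cannot hold, so t_k is not Gosper-summable.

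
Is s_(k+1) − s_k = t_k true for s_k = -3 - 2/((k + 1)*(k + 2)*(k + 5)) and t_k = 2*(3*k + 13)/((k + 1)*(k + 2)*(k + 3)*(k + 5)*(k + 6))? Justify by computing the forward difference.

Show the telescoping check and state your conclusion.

s_(k+1) = -3 - 2/((k + 2)*(k + 3)*(k + 6))
s_(k+1) − s_k = 2*(3*k + 13)/(k**5 + 17*k**4 + 107*k**3 + 307*k**2 + 396*k + 180)
(s_(k+1) − s_k) − t_k = 0

valid (s_(k+1) − s_k reduces to t_k)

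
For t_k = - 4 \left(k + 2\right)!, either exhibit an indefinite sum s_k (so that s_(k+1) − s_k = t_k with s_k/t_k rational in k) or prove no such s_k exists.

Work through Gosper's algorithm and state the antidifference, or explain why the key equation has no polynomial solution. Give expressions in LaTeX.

no hypergeometric antidifference exists

t_(k+1)/t_k = k + 3.
Normal form (A,B,C) = (k + 3, 1, 1).
Solve (k + 3)·f(k+1) − (1)·f(k) = 1.
From deg A=1, deg B=0, deg C=0: d=-1.
d = -1 < 0 ⇒ no nonzero polynomial f; not summable.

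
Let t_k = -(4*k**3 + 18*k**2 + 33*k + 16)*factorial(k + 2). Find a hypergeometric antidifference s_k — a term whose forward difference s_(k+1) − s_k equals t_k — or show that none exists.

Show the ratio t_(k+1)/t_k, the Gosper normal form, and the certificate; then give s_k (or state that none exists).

s_k = -(4*k**2 + 2*k - 1)*factorial(k + 2)

Compute t_(k+1)/t_k: get (4*k**4 + 42*k**3 + 171*k**2 + 314*k + 213)/(4*k**3 + 18*k**2 + 33*k + 16).
Normal form (A,B,C) = (k + 3, 1, k**3 + 9*k**2/2 + 33*k/4 + 4).
Need (k + 3)·f(k+1) − (1)·f(k) = k**3 + 9*k**2/2 + 33*k/4 + 4.
Degrees (1,0,3) ⇒ d ≤ 2.
Match coefficients ⇒ f(k) = (4*k**2 + 2*k - 1)/4.
Certificate R = B(k−1)f/C = (4*k**2 + 2*k - 1)/(4*k**3 + 18*k**2 + 33*k + 16) gives s_k = -(4*k**2 + 2*k - 1)*factorial(k + 2).
Check: Δs_k = -(4*k**3 + 18*k**2 + 33*k + 16)*factorial(k + 2). ✓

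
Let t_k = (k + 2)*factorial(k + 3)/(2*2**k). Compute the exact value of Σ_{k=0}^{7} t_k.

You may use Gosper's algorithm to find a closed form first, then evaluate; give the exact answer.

Σ = 155919

Ratio r(k) = (k + 3)*(k + 4)/(2*(k + 2)).
A = k/2 + 2, B = 1, C = k + 2.
Need (k/2 + 2)·f(k+1) − (1)·f(k) = k + 2.
Degrees (1,0,1) ⇒ d ≤ 0.
Coefficient equations give f(k) = 2.
So s_k = (B(k−1)f/C)·t_k = (2/(k + 2))·t_k = factorial(k + 3)/2**k.
Δs = (k + 2)*factorial(k + 3)/(2*2**k), as required.
Evaluate s at k=8 and k=0: 155925 and 6; difference 155919.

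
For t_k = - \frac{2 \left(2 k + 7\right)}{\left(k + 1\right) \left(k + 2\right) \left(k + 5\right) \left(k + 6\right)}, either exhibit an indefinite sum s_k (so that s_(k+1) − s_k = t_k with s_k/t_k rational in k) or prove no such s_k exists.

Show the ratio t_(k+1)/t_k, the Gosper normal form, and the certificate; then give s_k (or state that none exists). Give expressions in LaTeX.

s_k = \frac{2 k \left(- k - 6\right)}{5 \left(k^{2} + 6 k + 5\right)}

t_(k+1)/t_k = (k + 1)*(k + 5)*(2*k + 9)/((k + 3)*(k + 7)*(2*k + 7)).
Normal form (A,B,C) = (k + 1, k + 7, k**3 + 21*k**2/2 + 73*k/2 + 42).
f must satisfy (k + 1)·f(k+1) − (k + 6)·f(k) = k**3 + 21*k**2/2 + 73*k/2 + 42.
Bound: deg f ≤ 5.
Match coefficients ⇒ f(k) = k*(k + 2)*(k + 3)*(k + 4)*(k + 6)/10.
So s_k = (B(k−1)f/C)·t_k = (k*(k + 2)*(k + 6)**2/(5*(2*k + 7)))·t_k = 2*k*(-k - 6)/(5*(k**2 + 6*k + 5)).
s_(k+1) − s_k = 2*(-2*k - 7)/(k**4 + 14*k**3 + 65*k**2 + 112*k + 60) = t_k.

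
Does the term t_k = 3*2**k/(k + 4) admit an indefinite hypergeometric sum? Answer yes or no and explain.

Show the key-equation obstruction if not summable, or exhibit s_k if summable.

No — key equation has no polynomial f.

r(k) = 2*(k + 4)/(k + 5) after simplifying.
A = 2*k + 8, B = k + 5, C = 1.
Key eq: (2*k + 8)·f(k+1) = (k + 4)·f(k) + (1).
deg f ≤ -1 (via 1,1,0).
d = -1 < 0 ⇒ no nonzero polynomial f; not summable.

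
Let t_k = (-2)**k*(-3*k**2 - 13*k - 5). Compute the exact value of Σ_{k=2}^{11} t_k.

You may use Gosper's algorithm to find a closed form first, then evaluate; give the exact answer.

The ratio is 2*(-3*k**2 - 19*k - 21)/(3*k**2 + 13*k + 5).
Factor: A=-2; B=1; C=k**2 + 13*k/3 + 5/3.
f must satisfy (-2)·f(k+1) − (1)·f(k) = k**2 + 13*k/3 + 5/3.
Bound: deg f ≤ 2.
Match coefficients ⇒ f(k) = -(k**2 + 3*k - 1)/3.
Get s_k = R·t_k = (-2)**k*(k**2 + 3*k - 1) with R(k) = B(k−1)f(k)/C(k) = -(k**2 + 3*k - 1)/(3*k**2 + 13*k + 5).
s_(k+1) − s_k = (-2)**k*(-3*k**2 - 13*k - 5) = t_k.
Σ_(k=2)^(11) t_k = s_(12) − s_(2) = 733184 − (36) = 733148.

Σ = 733148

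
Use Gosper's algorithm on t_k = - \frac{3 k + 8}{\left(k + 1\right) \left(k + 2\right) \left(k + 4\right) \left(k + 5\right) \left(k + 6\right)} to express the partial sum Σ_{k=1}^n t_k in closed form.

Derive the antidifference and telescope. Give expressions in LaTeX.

r(k) = (k + 1)*(k + 4)*(3*k + 11)/((k + 3)*(k + 7)*(3*k + 8)) after simplifying.
Take A(k)=k + 1, B(k)=k + 7, C(k)=k**2 + 17*k/3 + 8.
Key eq: (k + 1)·f(k+1) = (k + 6)·f(k) + (k**2 + 17*k/3 + 8).
deg f ≤ 5 (via 1,1,2).
A polynomial solution: f(k) = k*(k + 2)*(k + 3)*(k**2 + 10*k + 29)/60.
So s_k = (B(k−1)f/C)·t_k = (k*(k + 2)*(k + 6)*(k**2 + 10*k + 29)/(20*(3*k + 8)))·t_k = k*(-k**2 - 10*k - 29)/(20*(k**3 + 10*k**2 + 29*k + 20)).
Δs = (-3*k - 8)/(k**5 + 18*k**4 + 121*k**3 + 372*k**2 + 508*k + 240), as required.
Telescope: S(n) = s_(n+1) − s_(1) = (-n**3 - 13*n**2 - 52*n - 40)/(20*(n**3 + 13*n**2 + 52*n + 60)) − (-1/30) = n*(-n**2 - 13*n - 52)/(60*(n**3 + 13*n**2 + 52*n + 60)).

S(n) = \frac{n \left(- n^{2} - 13 n - 52\right)}{60 \left(n^{3} + 13 n^{2} + 52 n + 60\right)}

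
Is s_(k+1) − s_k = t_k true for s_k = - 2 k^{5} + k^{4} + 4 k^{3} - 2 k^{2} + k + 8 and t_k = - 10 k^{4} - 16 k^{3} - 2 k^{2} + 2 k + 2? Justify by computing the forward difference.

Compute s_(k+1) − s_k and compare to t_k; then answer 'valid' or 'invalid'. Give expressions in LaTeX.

valid; difference matches t_k

s_(k+1) = -2*k**5 - 9*k**4 - 12*k**3 - 4*k**2 + 3*k + 10
s_(k+1) − s_k = -10*k**4 - 16*k**3 - 2*k**2 + 2*k + 2
(s_(k+1) − s_k) − t_k = 0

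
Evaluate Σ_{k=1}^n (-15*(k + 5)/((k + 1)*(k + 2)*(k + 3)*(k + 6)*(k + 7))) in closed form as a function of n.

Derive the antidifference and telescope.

t_(k+1)/t_k = (k + 1)*(k + 6)**2/((k + 4)*(k + 5)*(k + 8)).
Gosper form: A/B · C(k+1)/C(k) with A=k + 1, B=k + 8, C=k**3 + 14*k**2 + 65*k + 100.
Solve (k + 1)·f(k+1) − (k + 7)·f(k) = k**3 + 14*k**2 + 65*k + 100.
d = 6 from the (1,1,3) case.
A polynomial solution: f(k) = k*(k + 3)*(k + 4)**2*(k + 5)**2/36.
Then R = B(k−1)f/C = k*(k + 3)*(k + 4)*(k + 7)/36, so s_k = R(k)·t_k = 5*k*(-k**2 - 9*k - 20)/(12*(k**3 + 9*k**2 + 20*k + 12)).
Verify: 15*(-k - 5)/(k**5 + 19*k**4 + 131*k**3 + 401*k**2 + 540*k + 252) matches t_k.
Σ_(k=1)^n t_k = s_(n+1) − s_(1) = (5*(-n**3 - 12*n**2 - 41*n - 30)/(12*(n**3 + 12*n**2 + 41*n + 42))) − (-25/84), i.e. 5*n*(-n**2 - 12*n - 41)/(42*(n**3 + 12*n**2 + 41*n + 42)).

S(n) = 5*n*(-n**2 - 12*n - 41)/(42*(n**3 + 12*n**2 + 41*n + 42))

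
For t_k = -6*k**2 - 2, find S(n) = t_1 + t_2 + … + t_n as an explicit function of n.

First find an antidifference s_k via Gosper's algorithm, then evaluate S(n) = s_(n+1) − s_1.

The ratio is (3*(k + 1)**2 + 1)/(3*k**2 + 1).
Take A(k)=1, B(k)=1, C(k)=k**2 + 1/3.
Need (1)·f(k+1) − (1)·f(k) = k**2 + 1/3.
deg f ≤ 3 (via 0,0,2).
Solve for f: f(k) = k*(2*k**2 - 3*k + 3)/6 (degree 3 ≤ 3).
Then R = B(k−1)f/C = k*(2*k**2 - 3*k + 3)/(2*(3*k**2 + 1)), so s_k = R(k)·t_k = k*(-2*k**2 + 3*k - 3).
Δs = -6*k**2 - 2, as required.
s_(n+1) = -2*n**3 - 3*n**2 - 3*n - 2 and s_(1) = -2, so S(n) = n*(-2*n**2 - 3*n - 3).

S(n) = n*(-2*n**2 - 3*n - 3)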